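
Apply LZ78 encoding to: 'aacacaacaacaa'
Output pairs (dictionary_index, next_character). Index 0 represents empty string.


LZ78 encoding steps:
Dictionary: {0: ''}
Step 1: w='' (idx 0), next='a' -> output (0, 'a'), add 'a' as idx 1
Step 2: w='a' (idx 1), next='c' -> output (1, 'c'), add 'ac' as idx 2
Step 3: w='ac' (idx 2), next='a' -> output (2, 'a'), add 'aca' as idx 3
Step 4: w='aca' (idx 3), next='a' -> output (3, 'a'), add 'acaa' as idx 4
Step 5: w='' (idx 0), next='c' -> output (0, 'c'), add 'c' as idx 5
Step 6: w='a' (idx 1), next='a' -> output (1, 'a'), add 'aa' as idx 6


Encoded: [(0, 'a'), (1, 'c'), (2, 'a'), (3, 'a'), (0, 'c'), (1, 'a')]


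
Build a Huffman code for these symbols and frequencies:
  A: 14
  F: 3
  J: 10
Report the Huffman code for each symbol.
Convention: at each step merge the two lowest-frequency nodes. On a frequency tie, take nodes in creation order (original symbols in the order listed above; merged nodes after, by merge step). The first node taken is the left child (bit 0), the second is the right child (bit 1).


Huffman tree construction:
Step 1: Merge F(3) + J(10) = 13
Step 2: Merge (F+J)(13) + A(14) = 27
Read each symbol's code off the tree from the root (left child = 0, right child = 1).

Codes:
  A: 1 (length 1)
  F: 00 (length 2)
  J: 01 (length 2)
Average code length: 40/27 = 1.4815 bits/symbol


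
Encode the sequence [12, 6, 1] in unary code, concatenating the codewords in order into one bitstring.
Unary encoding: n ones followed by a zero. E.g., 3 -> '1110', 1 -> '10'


Encode each number as n ones followed by a terminating 0:
  12 -> 1111111111110 (13 bits)
  6 -> 1111110 (7 bits)
  1 -> 10 (2 bits)
Total length = 13 + 7 + 2 = 22 bits.

Unary([12, 6, 1]) = 1111111111110111111010 (22 bits)


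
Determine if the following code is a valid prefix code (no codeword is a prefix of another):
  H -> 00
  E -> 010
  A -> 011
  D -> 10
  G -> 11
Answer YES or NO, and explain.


Checking each pair (does one codeword prefix another?):
  H='00' vs E='010': no prefix
  H='00' vs A='011': no prefix
  H='00' vs D='10': no prefix
  H='00' vs G='11': no prefix
  E='010' vs H='00': no prefix
  E='010' vs A='011': no prefix
  E='010' vs D='10': no prefix
  E='010' vs G='11': no prefix
  A='011' vs H='00': no prefix
  A='011' vs E='010': no prefix
  A='011' vs D='10': no prefix
  A='011' vs G='11': no prefix
  D='10' vs H='00': no prefix
  D='10' vs E='010': no prefix
  D='10' vs A='011': no prefix
  D='10' vs G='11': no prefix
  G='11' vs H='00': no prefix
  G='11' vs E='010': no prefix
  G='11' vs A='011': no prefix
  G='11' vs D='10': no prefix
No violation found over all pairs.

YES -- this is a valid prefix code. No codeword is a prefix of any other codeword.


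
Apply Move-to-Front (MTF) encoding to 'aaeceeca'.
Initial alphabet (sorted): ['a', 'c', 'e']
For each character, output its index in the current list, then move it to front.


MTF encoding:
'a': index 0 in ['a', 'c', 'e'] -> ['a', 'c', 'e']
'a': index 0 in ['a', 'c', 'e'] -> ['a', 'c', 'e']
'e': index 2 in ['a', 'c', 'e'] -> ['e', 'a', 'c']
'c': index 2 in ['e', 'a', 'c'] -> ['c', 'e', 'a']
'e': index 1 in ['c', 'e', 'a'] -> ['e', 'c', 'a']
'e': index 0 in ['e', 'c', 'a'] -> ['e', 'c', 'a']
'c': index 1 in ['e', 'c', 'a'] -> ['c', 'e', 'a']
'a': index 2 in ['c', 'e', 'a'] -> ['a', 'c', 'e']


Output: [0, 0, 2, 2, 1, 0, 1, 2]


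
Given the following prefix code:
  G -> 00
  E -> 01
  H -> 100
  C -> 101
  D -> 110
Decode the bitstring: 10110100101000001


Decoding step by step:
Bits 101 -> C
Bits 101 -> C
Bits 00 -> G
Bits 101 -> C
Bits 00 -> G
Bits 00 -> G
Bits 01 -> E


Decoded message: CCGCGGE


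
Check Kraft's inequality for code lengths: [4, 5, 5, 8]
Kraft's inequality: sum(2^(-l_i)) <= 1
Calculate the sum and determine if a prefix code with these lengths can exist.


Sum = 2^(-4) + 2^(-5) + 2^(-5) + 2^(-8)
    = 0.0625 + 0.03125 + 0.03125 + 0.00390625
    = 33/256 = 0.12890625
Since 0.12890625 <= 1, Kraft's inequality IS satisfied.
A prefix code with these lengths CAN exist.

Kraft sum = 0.12890625. Satisfied.


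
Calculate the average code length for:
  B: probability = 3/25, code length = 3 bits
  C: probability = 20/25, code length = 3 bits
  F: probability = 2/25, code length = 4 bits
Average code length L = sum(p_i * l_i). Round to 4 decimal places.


Weighted contributions p_i * l_i:
  B: (3/25) * 3 = 9/25
  C: (20/25) * 3 = 60/25
  F: (2/25) * 4 = 8/25
Sum = (9 + 60 + 8)/25 = 77/25

L = 77/25 = 3.0800 bits/symbol


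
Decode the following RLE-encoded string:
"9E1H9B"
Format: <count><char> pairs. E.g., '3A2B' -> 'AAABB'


Expanding each <count><char> pair:
  9E -> 'EEEEEEEEE'
  1H -> 'H'
  9B -> 'BBBBBBBBB'

Decoded = EEEEEEEEEHBBBBBBBBB


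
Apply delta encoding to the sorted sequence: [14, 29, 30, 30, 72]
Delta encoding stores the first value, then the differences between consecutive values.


First value: 14
Deltas:
  29 - 14 = 15
  30 - 29 = 1
  30 - 30 = 0
  72 - 30 = 42


Delta encoded: [14, 15, 1, 0, 42]


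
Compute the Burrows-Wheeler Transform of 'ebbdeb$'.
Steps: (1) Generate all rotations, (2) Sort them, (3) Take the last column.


Rotations (sorted):
  0: $ebbdeb -> last char: b
  1: b$ebbde -> last char: e
  2: bbdeb$e -> last char: e
  3: bdeb$eb -> last char: b
  4: deb$ebb -> last char: b
  5: eb$ebbd -> last char: d
  6: ebbdeb$ -> last char: $


BWT = beebbd$


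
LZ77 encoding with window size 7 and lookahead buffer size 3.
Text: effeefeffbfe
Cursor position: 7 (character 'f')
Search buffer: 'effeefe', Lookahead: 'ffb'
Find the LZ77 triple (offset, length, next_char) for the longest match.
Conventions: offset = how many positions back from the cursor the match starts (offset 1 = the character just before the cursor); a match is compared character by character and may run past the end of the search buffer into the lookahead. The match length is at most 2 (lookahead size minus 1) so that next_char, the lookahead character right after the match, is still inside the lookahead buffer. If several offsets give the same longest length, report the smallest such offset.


Try each offset into the search buffer:
  offset=1 (pos 6, char 'e'): match length 0
  offset=2 (pos 5, char 'f'): match length 1
  offset=3 (pos 4, char 'e'): match length 0
  offset=4 (pos 3, char 'e'): match length 0
  offset=5 (pos 2, char 'f'): match length 1
  offset=6 (pos 1, char 'f'): match length 2
  offset=7 (pos 0, char 'e'): match length 0
Longest match has length 2 at offset 6.
next_char = character at position 7 + 2 = 9 -> 'b'

Best match: offset=6, length=2 (matching 'ff' starting at position 1)
LZ77 triple: (6, 2, 'b')


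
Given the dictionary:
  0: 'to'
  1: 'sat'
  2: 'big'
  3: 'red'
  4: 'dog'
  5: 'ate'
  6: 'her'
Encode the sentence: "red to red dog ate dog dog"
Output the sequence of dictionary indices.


Look up each word in the dictionary:
  'red' -> 3
  'to' -> 0
  'red' -> 3
  'dog' -> 4
  'ate' -> 5
  'dog' -> 4
  'dog' -> 4

Encoded: [3, 0, 3, 4, 5, 4, 4]


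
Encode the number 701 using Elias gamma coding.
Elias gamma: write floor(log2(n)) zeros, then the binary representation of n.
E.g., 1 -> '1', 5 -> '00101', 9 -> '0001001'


num_bits = floor(log2(701)) + 1 = 10
leading_zeros = num_bits - 1 = 9
binary(701) = 1010111101

Elias gamma(701) = '000000000' + '1010111101' = 0000000001010111101 (19 bits)


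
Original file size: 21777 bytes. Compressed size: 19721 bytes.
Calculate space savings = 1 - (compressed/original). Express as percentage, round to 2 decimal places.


ratio = compressed/original = 19721/21777 = 0.905588
savings = 1 - ratio = 1 - 0.905588 = 0.094412
as a percentage: 0.094412 * 100 = 9.44%

Space savings = 1 - 19721/21777 = 9.44%


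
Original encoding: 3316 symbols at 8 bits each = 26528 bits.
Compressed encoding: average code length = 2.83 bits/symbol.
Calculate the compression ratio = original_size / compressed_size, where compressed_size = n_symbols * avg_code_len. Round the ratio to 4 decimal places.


original_size = n_symbols * orig_bits = 3316 * 8 = 26528 bits
compressed_size = n_symbols * avg_code_len = 3316 * 2.83 = 9384.28 bits
ratio = original_size / compressed_size = 26528 / 9384.28 = 2.8269

Compression ratio = 2.8269


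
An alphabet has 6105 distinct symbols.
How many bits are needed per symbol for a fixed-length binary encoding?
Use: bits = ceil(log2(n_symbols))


log2(6105) = 12.5758
Bracket: 2^12 = 4096 < 6105 <= 2^13 = 8192
So ceil(log2(6105)) = 13

bits = ceil(log2(6105)) = ceil(12.5758) = 13 bits


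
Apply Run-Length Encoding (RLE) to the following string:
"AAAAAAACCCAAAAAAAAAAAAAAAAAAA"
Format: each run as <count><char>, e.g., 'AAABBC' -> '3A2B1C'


Scanning runs left to right:
  i=0: run of 'A' x 7 -> '7A'
  i=7: run of 'C' x 3 -> '3C'
  i=10: run of 'A' x 19 -> '19A'

RLE = 7A3C19A


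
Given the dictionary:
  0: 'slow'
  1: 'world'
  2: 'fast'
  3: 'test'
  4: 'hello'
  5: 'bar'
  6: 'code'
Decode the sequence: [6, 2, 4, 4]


Look up each index in the dictionary:
  6 -> 'code'
  2 -> 'fast'
  4 -> 'hello'
  4 -> 'hello'

Decoded: "code fast hello hello"


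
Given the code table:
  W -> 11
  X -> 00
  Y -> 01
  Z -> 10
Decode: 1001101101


Decoding:
10 -> Z
01 -> Y
10 -> Z
11 -> W
01 -> Y


Result: ZYZWY


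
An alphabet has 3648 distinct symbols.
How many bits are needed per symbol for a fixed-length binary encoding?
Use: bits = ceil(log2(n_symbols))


log2(3648) = 11.8329
Bracket: 2^11 = 2048 < 3648 <= 2^12 = 4096
So ceil(log2(3648)) = 12

bits = ceil(log2(3648)) = ceil(11.8329) = 12 bits


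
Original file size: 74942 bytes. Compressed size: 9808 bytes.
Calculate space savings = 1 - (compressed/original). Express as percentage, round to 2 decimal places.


ratio = compressed/original = 9808/74942 = 0.130875
savings = 1 - ratio = 1 - 0.130875 = 0.869125
as a percentage: 0.869125 * 100 = 86.91%

Space savings = 1 - 9808/74942 = 86.91%


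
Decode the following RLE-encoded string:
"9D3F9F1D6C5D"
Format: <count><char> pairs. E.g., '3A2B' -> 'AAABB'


Expanding each <count><char> pair:
  9D -> 'DDDDDDDDD'
  3F -> 'FFF'
  9F -> 'FFFFFFFFF'
  1D -> 'D'
  6C -> 'CCCCCC'
  5D -> 'DDDDD'

Decoded = DDDDDDDDDFFFFFFFFFFFFDCCCCCCDDDDD


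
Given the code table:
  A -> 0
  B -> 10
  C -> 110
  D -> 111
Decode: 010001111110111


Decoding:
0 -> A
10 -> B
0 -> A
0 -> A
111 -> D
111 -> D
0 -> A
111 -> D


Result: ABAADDAD


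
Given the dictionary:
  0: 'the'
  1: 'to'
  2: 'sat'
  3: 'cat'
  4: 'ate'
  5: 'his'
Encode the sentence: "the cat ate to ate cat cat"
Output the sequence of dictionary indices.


Look up each word in the dictionary:
  'the' -> 0
  'cat' -> 3
  'ate' -> 4
  'to' -> 1
  'ate' -> 4
  'cat' -> 3
  'cat' -> 3

Encoded: [0, 3, 4, 1, 4, 3, 3]


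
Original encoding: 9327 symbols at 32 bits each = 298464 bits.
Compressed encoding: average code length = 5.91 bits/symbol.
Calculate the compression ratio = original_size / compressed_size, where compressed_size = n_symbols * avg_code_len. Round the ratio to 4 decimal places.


original_size = n_symbols * orig_bits = 9327 * 32 = 298464 bits
compressed_size = n_symbols * avg_code_len = 9327 * 5.91 = 55122.57 bits
ratio = original_size / compressed_size = 298464 / 55122.57 = 5.4146

Compression ratio = 5.4146


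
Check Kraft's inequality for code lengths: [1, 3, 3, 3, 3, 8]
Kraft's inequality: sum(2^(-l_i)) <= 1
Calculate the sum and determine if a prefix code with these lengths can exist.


Sum = 2^(-1) + 2^(-3) + 2^(-3) + 2^(-3) + 2^(-3) + 2^(-8)
    = 0.5 + 0.125 + 0.125 + 0.125 + 0.125 + 0.00390625
    = 257/256 = 1.00390625
Since 1.00390625 > 1, Kraft's inequality is NOT satisfied.
A prefix code with these lengths CANNOT exist.

Kraft sum = 1.00390625. Not satisfied.


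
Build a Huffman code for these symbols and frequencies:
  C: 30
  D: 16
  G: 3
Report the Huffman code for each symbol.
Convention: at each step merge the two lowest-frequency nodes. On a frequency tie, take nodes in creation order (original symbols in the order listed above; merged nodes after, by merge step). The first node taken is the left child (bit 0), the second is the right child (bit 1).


Huffman tree construction:
Step 1: Merge G(3) + D(16) = 19
Step 2: Merge (G+D)(19) + C(30) = 49
Read each symbol's code off the tree from the root (left child = 0, right child = 1).

Codes:
  C: 1 (length 1)
  D: 01 (length 2)
  G: 00 (length 2)
Average code length: 68/49 = 1.3878 bits/symbol


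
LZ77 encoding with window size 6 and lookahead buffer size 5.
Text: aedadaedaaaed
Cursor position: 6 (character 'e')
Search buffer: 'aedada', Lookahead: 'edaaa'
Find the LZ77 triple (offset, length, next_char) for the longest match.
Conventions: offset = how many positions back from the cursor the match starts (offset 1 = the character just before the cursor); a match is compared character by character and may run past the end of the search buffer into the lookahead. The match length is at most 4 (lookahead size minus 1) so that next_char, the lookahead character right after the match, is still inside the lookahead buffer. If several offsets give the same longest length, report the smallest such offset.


Try each offset into the search buffer:
  offset=1 (pos 5, char 'a'): match length 0
  offset=2 (pos 4, char 'd'): match length 0
  offset=3 (pos 3, char 'a'): match length 0
  offset=4 (pos 2, char 'd'): match length 0
  offset=5 (pos 1, char 'e'): match length 3
  offset=6 (pos 0, char 'a'): match length 0
Longest match has length 3 at offset 5.
next_char = character at position 6 + 3 = 9 -> 'a'

Best match: offset=5, length=3 (matching 'eda' starting at position 1)
LZ77 triple: (5, 3, 'a')


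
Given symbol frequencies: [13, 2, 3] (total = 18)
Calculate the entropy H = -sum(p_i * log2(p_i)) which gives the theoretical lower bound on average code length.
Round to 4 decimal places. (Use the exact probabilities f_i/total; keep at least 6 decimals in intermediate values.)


Per-symbol terms -p_i * log2(p_i) with p_i = f_i/18:
  p = 13/18 = 0.722222: log2(p) = -0.469485, -p*log2(p) = 0.339073
  p = 2/18 = 0.111111: log2(p) = -3.169925, -p*log2(p) = 0.352214
  p = 3/18 = 0.166667: log2(p) = -2.584963, -p*log2(p) = 0.430827
H = 0.339073 + 0.352214 + 0.430827 = 1.122114

H = 1.1221 bits/symbol


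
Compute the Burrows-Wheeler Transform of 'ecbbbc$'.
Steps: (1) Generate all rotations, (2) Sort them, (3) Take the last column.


Rotations (sorted):
  0: $ecbbbc -> last char: c
  1: bbbc$ec -> last char: c
  2: bbc$ecb -> last char: b
  3: bc$ecbb -> last char: b
  4: c$ecbbb -> last char: b
  5: cbbbc$e -> last char: e
  6: ecbbbc$ -> last char: $


BWT = ccbbbe$


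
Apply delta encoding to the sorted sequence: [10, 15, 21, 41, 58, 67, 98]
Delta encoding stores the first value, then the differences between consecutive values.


First value: 10
Deltas:
  15 - 10 = 5
  21 - 15 = 6
  41 - 21 = 20
  58 - 41 = 17
  67 - 58 = 9
  98 - 67 = 31


Delta encoded: [10, 5, 6, 20, 17, 9, 31]


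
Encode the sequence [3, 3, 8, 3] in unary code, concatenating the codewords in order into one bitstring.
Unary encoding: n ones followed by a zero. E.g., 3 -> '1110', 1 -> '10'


Encode each number as n ones followed by a terminating 0:
  3 -> 1110 (4 bits)
  3 -> 1110 (4 bits)
  8 -> 111111110 (9 bits)
  3 -> 1110 (4 bits)
Total length = 4 + 4 + 9 + 4 = 21 bits.

Unary([3, 3, 8, 3]) = 111011101111111101110 (21 bits)


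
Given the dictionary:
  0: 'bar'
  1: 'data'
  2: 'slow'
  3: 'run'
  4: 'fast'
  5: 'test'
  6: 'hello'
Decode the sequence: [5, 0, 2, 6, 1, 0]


Look up each index in the dictionary:
  5 -> 'test'
  0 -> 'bar'
  2 -> 'slow'
  6 -> 'hello'
  1 -> 'data'
  0 -> 'bar'

Decoded: "test bar slow hello data bar"


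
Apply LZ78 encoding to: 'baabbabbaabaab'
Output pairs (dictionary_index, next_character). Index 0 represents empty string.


LZ78 encoding steps:
Dictionary: {0: ''}
Step 1: w='' (idx 0), next='b' -> output (0, 'b'), add 'b' as idx 1
Step 2: w='' (idx 0), next='a' -> output (0, 'a'), add 'a' as idx 2
Step 3: w='a' (idx 2), next='b' -> output (2, 'b'), add 'ab' as idx 3
Step 4: w='b' (idx 1), next='a' -> output (1, 'a'), add 'ba' as idx 4
Step 5: w='b' (idx 1), next='b' -> output (1, 'b'), add 'bb' as idx 5
Step 6: w='a' (idx 2), next='a' -> output (2, 'a'), add 'aa' as idx 6
Step 7: w='ba' (idx 4), next='a' -> output (4, 'a'), add 'baa' as idx 7
Step 8: w='b' (idx 1), end of input -> output (1, '')


Encoded: [(0, 'b'), (0, 'a'), (2, 'b'), (1, 'a'), (1, 'b'), (2, 'a'), (4, 'a'), (1, '')]


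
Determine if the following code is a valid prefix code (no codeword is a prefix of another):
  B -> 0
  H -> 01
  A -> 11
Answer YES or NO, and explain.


Checking each pair (does one codeword prefix another?):
  B='0' vs H='01': prefix -- VIOLATION

NO -- this is NOT a valid prefix code. B (0) is a prefix of H (01).


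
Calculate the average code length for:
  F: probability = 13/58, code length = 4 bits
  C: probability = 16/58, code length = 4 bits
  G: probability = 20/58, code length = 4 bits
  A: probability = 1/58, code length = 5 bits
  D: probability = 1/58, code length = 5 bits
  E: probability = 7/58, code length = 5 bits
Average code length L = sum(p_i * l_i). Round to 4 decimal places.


Weighted contributions p_i * l_i:
  F: (13/58) * 4 = 52/58
  C: (16/58) * 4 = 64/58
  G: (20/58) * 4 = 80/58
  A: (1/58) * 5 = 5/58
  D: (1/58) * 5 = 5/58
  E: (7/58) * 5 = 35/58
Sum = (52 + 64 + 80 + 5 + 5 + 35)/58 = 241/58

L = 241/58 = 4.1552 bits/symbol


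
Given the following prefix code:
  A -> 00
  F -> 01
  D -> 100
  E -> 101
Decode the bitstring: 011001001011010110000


Decoding step by step:
Bits 01 -> F
Bits 100 -> D
Bits 100 -> D
Bits 101 -> E
Bits 101 -> E
Bits 01 -> F
Bits 100 -> D
Bits 00 -> A


Decoded message: FDDEEFDA


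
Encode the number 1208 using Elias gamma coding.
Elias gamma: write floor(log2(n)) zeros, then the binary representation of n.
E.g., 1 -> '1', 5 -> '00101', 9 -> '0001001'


num_bits = floor(log2(1208)) + 1 = 11
leading_zeros = num_bits - 1 = 10
binary(1208) = 10010111000

Elias gamma(1208) = '0000000000' + '10010111000' = 000000000010010111000 (21 bits)


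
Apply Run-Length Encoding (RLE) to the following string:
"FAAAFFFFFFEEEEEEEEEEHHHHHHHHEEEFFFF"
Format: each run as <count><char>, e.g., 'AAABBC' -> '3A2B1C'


Scanning runs left to right:
  i=0: run of 'F' x 1 -> '1F'
  i=1: run of 'A' x 3 -> '3A'
  i=4: run of 'F' x 6 -> '6F'
  i=10: run of 'E' x 10 -> '10E'
  i=20: run of 'H' x 8 -> '8H'
  i=28: run of 'E' x 3 -> '3E'
  i=31: run of 'F' x 4 -> '4F'

RLE = 1F3A6F10E8H3E4F


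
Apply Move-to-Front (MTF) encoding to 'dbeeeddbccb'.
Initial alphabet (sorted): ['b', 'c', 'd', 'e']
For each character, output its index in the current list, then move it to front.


MTF encoding:
'd': index 2 in ['b', 'c', 'd', 'e'] -> ['d', 'b', 'c', 'e']
'b': index 1 in ['d', 'b', 'c', 'e'] -> ['b', 'd', 'c', 'e']
'e': index 3 in ['b', 'd', 'c', 'e'] -> ['e', 'b', 'd', 'c']
'e': index 0 in ['e', 'b', 'd', 'c'] -> ['e', 'b', 'd', 'c']
'e': index 0 in ['e', 'b', 'd', 'c'] -> ['e', 'b', 'd', 'c']
'd': index 2 in ['e', 'b', 'd', 'c'] -> ['d', 'e', 'b', 'c']
'd': index 0 in ['d', 'e', 'b', 'c'] -> ['d', 'e', 'b', 'c']
'b': index 2 in ['d', 'e', 'b', 'c'] -> ['b', 'd', 'e', 'c']
'c': index 3 in ['b', 'd', 'e', 'c'] -> ['c', 'b', 'd', 'e']
'c': index 0 in ['c', 'b', 'd', 'e'] -> ['c', 'b', 'd', 'e']
'b': index 1 in ['c', 'b', 'd', 'e'] -> ['b', 'c', 'd', 'e']


Output: [2, 1, 3, 0, 0, 2, 0, 2, 3, 0, 1]


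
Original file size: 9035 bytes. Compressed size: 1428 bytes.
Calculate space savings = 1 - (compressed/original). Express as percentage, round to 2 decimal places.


ratio = compressed/original = 1428/9035 = 0.158052
savings = 1 - ratio = 1 - 0.158052 = 0.841948
as a percentage: 0.841948 * 100 = 84.19%

Space savings = 1 - 1428/9035 = 84.19%


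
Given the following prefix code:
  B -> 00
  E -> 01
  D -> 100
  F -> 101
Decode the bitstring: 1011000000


Decoding step by step:
Bits 101 -> F
Bits 100 -> D
Bits 00 -> B
Bits 00 -> B


Decoded message: FDBB


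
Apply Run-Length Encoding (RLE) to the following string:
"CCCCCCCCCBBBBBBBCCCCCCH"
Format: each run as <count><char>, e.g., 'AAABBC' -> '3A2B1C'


Scanning runs left to right:
  i=0: run of 'C' x 9 -> '9C'
  i=9: run of 'B' x 7 -> '7B'
  i=16: run of 'C' x 6 -> '6C'
  i=22: run of 'H' x 1 -> '1H'

RLE = 9C7B6C1H


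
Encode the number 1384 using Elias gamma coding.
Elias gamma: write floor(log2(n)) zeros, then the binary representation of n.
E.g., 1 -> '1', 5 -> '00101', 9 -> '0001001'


num_bits = floor(log2(1384)) + 1 = 11
leading_zeros = num_bits - 1 = 10
binary(1384) = 10101101000

Elias gamma(1384) = '0000000000' + '10101101000' = 000000000010101101000 (21 bits)


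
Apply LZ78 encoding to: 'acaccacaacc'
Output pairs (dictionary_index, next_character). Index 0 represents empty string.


LZ78 encoding steps:
Dictionary: {0: ''}
Step 1: w='' (idx 0), next='a' -> output (0, 'a'), add 'a' as idx 1
Step 2: w='' (idx 0), next='c' -> output (0, 'c'), add 'c' as idx 2
Step 3: w='a' (idx 1), next='c' -> output (1, 'c'), add 'ac' as idx 3
Step 4: w='c' (idx 2), next='a' -> output (2, 'a'), add 'ca' as idx 4
Step 5: w='ca' (idx 4), next='a' -> output (4, 'a'), add 'caa' as idx 5
Step 6: w='c' (idx 2), next='c' -> output (2, 'c'), add 'cc' as idx 6


Encoded: [(0, 'a'), (0, 'c'), (1, 'c'), (2, 'a'), (4, 'a'), (2, 'c')]


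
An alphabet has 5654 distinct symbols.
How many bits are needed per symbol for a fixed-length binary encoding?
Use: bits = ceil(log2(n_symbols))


log2(5654) = 12.4651
Bracket: 2^12 = 4096 < 5654 <= 2^13 = 8192
So ceil(log2(5654)) = 13

bits = ceil(log2(5654)) = ceil(12.4651) = 13 bits


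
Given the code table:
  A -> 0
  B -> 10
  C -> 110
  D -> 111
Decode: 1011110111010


Decoding:
10 -> B
111 -> D
10 -> B
111 -> D
0 -> A
10 -> B


Result: BDBDAB


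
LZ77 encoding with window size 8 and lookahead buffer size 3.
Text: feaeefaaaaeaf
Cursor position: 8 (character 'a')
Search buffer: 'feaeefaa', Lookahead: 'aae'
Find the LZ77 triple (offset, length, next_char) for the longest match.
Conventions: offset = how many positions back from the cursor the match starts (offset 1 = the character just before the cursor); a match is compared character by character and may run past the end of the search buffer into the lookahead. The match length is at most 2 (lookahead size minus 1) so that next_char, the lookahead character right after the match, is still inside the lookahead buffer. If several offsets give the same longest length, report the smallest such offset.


Try each offset into the search buffer:
  offset=1 (pos 7, char 'a'): match length 2
  offset=2 (pos 6, char 'a'): match length 2
  offset=3 (pos 5, char 'f'): match length 0
  offset=4 (pos 4, char 'e'): match length 0
  offset=5 (pos 3, char 'e'): match length 0
  offset=6 (pos 2, char 'a'): match length 1
  offset=7 (pos 1, char 'e'): match length 0
  offset=8 (pos 0, char 'f'): match length 0
Longest match has length 2, found at offsets 1, 2; take the smallest, offset 1.
next_char = character at position 8 + 2 = 10 -> 'e'

Best match: offset=1, length=2 (matching 'aa' starting at position 7)
LZ77 triple: (1, 2, 'e')


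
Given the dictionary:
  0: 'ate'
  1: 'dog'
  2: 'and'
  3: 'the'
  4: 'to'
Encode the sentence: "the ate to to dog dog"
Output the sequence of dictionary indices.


Look up each word in the dictionary:
  'the' -> 3
  'ate' -> 0
  'to' -> 4
  'to' -> 4
  'dog' -> 1
  'dog' -> 1

Encoded: [3, 0, 4, 4, 1, 1]


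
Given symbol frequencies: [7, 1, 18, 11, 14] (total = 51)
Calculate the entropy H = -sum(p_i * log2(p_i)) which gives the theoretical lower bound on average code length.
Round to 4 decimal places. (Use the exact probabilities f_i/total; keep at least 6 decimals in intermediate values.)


Per-symbol terms -p_i * log2(p_i) with p_i = f_i/51:
  p = 7/51 = 0.137255: log2(p) = -2.865070, -p*log2(p) = 0.393245
  p = 1/51 = 0.019608: log2(p) = -5.672425, -p*log2(p) = 0.111224
  p = 18/51 = 0.352941: log2(p) = -1.502500, -p*log2(p) = 0.530294
  p = 11/51 = 0.215686: log2(p) = -2.212994, -p*log2(p) = 0.477312
  p = 14/51 = 0.274510: log2(p) = -1.865070, -p*log2(p) = 0.511980
H = 0.393245 + 0.111224 + 0.530294 + 0.477312 + 0.511980 = 2.024055

H = 2.0241 bits/symbol


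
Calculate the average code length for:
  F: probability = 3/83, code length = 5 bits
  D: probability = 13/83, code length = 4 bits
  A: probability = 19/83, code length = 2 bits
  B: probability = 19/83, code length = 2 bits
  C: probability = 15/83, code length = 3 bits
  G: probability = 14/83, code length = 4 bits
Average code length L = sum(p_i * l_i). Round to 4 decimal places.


Weighted contributions p_i * l_i:
  F: (3/83) * 5 = 15/83
  D: (13/83) * 4 = 52/83
  A: (19/83) * 2 = 38/83
  B: (19/83) * 2 = 38/83
  C: (15/83) * 3 = 45/83
  G: (14/83) * 4 = 56/83
Sum = (15 + 52 + 38 + 38 + 45 + 56)/83 = 244/83

L = 244/83 = 2.9398 bits/symbol


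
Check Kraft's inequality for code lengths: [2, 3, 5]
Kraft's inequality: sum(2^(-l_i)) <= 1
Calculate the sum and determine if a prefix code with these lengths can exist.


Sum = 2^(-2) + 2^(-3) + 2^(-5)
    = 0.25 + 0.125 + 0.03125
    = 13/32 = 0.40625
Since 0.40625 <= 1, Kraft's inequality IS satisfied.
A prefix code with these lengths CAN exist.

Kraft sum = 0.40625. Satisfied.


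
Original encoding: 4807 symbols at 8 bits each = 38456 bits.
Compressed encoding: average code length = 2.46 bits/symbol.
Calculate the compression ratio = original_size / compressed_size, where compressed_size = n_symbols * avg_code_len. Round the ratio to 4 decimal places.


original_size = n_symbols * orig_bits = 4807 * 8 = 38456 bits
compressed_size = n_symbols * avg_code_len = 4807 * 2.46 = 11825.22 bits
ratio = original_size / compressed_size = 38456 / 11825.22 = 3.252

Compression ratio = 3.252


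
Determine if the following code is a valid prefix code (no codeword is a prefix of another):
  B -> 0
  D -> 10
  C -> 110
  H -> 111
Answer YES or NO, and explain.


Checking each pair (does one codeword prefix another?):
  B='0' vs D='10': no prefix
  B='0' vs C='110': no prefix
  B='0' vs H='111': no prefix
  D='10' vs B='0': no prefix
  D='10' vs C='110': no prefix
  D='10' vs H='111': no prefix
  C='110' vs B='0': no prefix
  C='110' vs D='10': no prefix
  C='110' vs H='111': no prefix
  H='111' vs B='0': no prefix
  H='111' vs D='10': no prefix
  H='111' vs C='110': no prefix
No violation found over all pairs.

YES -- this is a valid prefix code. No codeword is a prefix of any other codeword.


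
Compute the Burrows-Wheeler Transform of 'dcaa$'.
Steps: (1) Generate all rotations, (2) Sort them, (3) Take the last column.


Rotations (sorted):
  0: $dcaa -> last char: a
  1: a$dca -> last char: a
  2: aa$dc -> last char: c
  3: caa$d -> last char: d
  4: dcaa$ -> last char: $


BWT = aacd$


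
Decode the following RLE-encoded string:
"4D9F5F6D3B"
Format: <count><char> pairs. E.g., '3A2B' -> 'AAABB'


Expanding each <count><char> pair:
  4D -> 'DDDD'
  9F -> 'FFFFFFFFF'
  5F -> 'FFFFF'
  6D -> 'DDDDDD'
  3B -> 'BBB'

Decoded = DDDDFFFFFFFFFFFFFFDDDDDDBBB


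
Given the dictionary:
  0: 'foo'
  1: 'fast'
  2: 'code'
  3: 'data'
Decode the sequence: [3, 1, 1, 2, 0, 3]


Look up each index in the dictionary:
  3 -> 'data'
  1 -> 'fast'
  1 -> 'fast'
  2 -> 'code'
  0 -> 'foo'
  3 -> 'data'

Decoded: "data fast fast code foo data"


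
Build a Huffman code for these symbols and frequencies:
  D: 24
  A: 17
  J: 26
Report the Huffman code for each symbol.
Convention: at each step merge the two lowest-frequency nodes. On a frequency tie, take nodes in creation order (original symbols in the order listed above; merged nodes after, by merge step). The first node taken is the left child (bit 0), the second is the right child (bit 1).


Huffman tree construction:
Step 1: Merge A(17) + D(24) = 41
Step 2: Merge J(26) + (A+D)(41) = 67
Read each symbol's code off the tree from the root (left child = 0, right child = 1).

Codes:
  D: 11 (length 2)
  A: 10 (length 2)
  J: 0 (length 1)
Average code length: 108/67 = 1.6119 bits/symbol


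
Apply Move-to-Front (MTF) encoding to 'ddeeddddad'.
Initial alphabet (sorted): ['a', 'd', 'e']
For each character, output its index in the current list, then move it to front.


MTF encoding:
'd': index 1 in ['a', 'd', 'e'] -> ['d', 'a', 'e']
'd': index 0 in ['d', 'a', 'e'] -> ['d', 'a', 'e']
'e': index 2 in ['d', 'a', 'e'] -> ['e', 'd', 'a']
'e': index 0 in ['e', 'd', 'a'] -> ['e', 'd', 'a']
'd': index 1 in ['e', 'd', 'a'] -> ['d', 'e', 'a']
'd': index 0 in ['d', 'e', 'a'] -> ['d', 'e', 'a']
'd': index 0 in ['d', 'e', 'a'] -> ['d', 'e', 'a']
'd': index 0 in ['d', 'e', 'a'] -> ['d', 'e', 'a']
'a': index 2 in ['d', 'e', 'a'] -> ['a', 'd', 'e']
'd': index 1 in ['a', 'd', 'e'] -> ['d', 'a', 'e']


Output: [1, 0, 2, 0, 1, 0, 0, 0, 2, 1]


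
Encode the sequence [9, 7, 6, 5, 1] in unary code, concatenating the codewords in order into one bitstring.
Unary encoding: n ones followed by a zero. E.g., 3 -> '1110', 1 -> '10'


Encode each number as n ones followed by a terminating 0:
  9 -> 1111111110 (10 bits)
  7 -> 11111110 (8 bits)
  6 -> 1111110 (7 bits)
  5 -> 111110 (6 bits)
  1 -> 10 (2 bits)
Total length = 10 + 8 + 7 + 6 + 2 = 33 bits.

Unary([9, 7, 6, 5, 1]) = 111111111011111110111111011111010 (33 bits)


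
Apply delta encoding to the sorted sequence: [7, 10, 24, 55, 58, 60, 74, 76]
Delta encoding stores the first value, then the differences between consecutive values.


First value: 7
Deltas:
  10 - 7 = 3
  24 - 10 = 14
  55 - 24 = 31
  58 - 55 = 3
  60 - 58 = 2
  74 - 60 = 14
  76 - 74 = 2


Delta encoded: [7, 3, 14, 31, 3, 2, 14, 2]


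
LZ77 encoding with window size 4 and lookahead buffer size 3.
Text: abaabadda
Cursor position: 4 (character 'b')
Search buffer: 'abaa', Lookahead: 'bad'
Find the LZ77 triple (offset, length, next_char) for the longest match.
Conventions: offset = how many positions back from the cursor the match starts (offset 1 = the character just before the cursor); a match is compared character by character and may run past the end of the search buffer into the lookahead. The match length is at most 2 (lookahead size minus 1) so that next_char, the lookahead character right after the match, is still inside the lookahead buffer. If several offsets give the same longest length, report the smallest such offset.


Try each offset into the search buffer:
  offset=1 (pos 3, char 'a'): match length 0
  offset=2 (pos 2, char 'a'): match length 0
  offset=3 (pos 1, char 'b'): match length 2
  offset=4 (pos 0, char 'a'): match length 0
Longest match has length 2 at offset 3.
next_char = character at position 4 + 2 = 6 -> 'd'

Best match: offset=3, length=2 (matching 'ba' starting at position 1)
LZ77 triple: (3, 2, 'd')


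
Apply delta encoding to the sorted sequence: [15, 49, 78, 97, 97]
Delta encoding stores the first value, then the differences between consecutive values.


First value: 15
Deltas:
  49 - 15 = 34
  78 - 49 = 29
  97 - 78 = 19
  97 - 97 = 0


Delta encoded: [15, 34, 29, 19, 0]


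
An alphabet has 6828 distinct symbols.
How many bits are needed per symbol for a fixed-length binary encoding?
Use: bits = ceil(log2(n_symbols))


log2(6828) = 12.7372
Bracket: 2^12 = 4096 < 6828 <= 2^13 = 8192
So ceil(log2(6828)) = 13

bits = ceil(log2(6828)) = ceil(12.7372) = 13 bits


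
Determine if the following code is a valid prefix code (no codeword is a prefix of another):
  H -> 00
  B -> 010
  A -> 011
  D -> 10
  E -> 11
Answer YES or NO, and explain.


Checking each pair (does one codeword prefix another?):
  H='00' vs B='010': no prefix
  H='00' vs A='011': no prefix
  H='00' vs D='10': no prefix
  H='00' vs E='11': no prefix
  B='010' vs H='00': no prefix
  B='010' vs A='011': no prefix
  B='010' vs D='10': no prefix
  B='010' vs E='11': no prefix
  A='011' vs H='00': no prefix
  A='011' vs B='010': no prefix
  A='011' vs D='10': no prefix
  A='011' vs E='11': no prefix
  D='10' vs H='00': no prefix
  D='10' vs B='010': no prefix
  D='10' vs A='011': no prefix
  D='10' vs E='11': no prefix
  E='11' vs H='00': no prefix
  E='11' vs B='010': no prefix
  E='11' vs A='011': no prefix
  E='11' vs D='10': no prefix
No violation found over all pairs.

YES -- this is a valid prefix code. No codeword is a prefix of any other codeword.


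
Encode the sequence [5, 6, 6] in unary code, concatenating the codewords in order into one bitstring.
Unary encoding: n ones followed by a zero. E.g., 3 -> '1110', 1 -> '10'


Encode each number as n ones followed by a terminating 0:
  5 -> 111110 (6 bits)
  6 -> 1111110 (7 bits)
  6 -> 1111110 (7 bits)
Total length = 6 + 7 + 7 = 20 bits.

Unary([5, 6, 6]) = 11111011111101111110 (20 bits)


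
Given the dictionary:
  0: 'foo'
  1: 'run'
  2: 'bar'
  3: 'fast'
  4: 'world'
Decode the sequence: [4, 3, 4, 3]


Look up each index in the dictionary:
  4 -> 'world'
  3 -> 'fast'
  4 -> 'world'
  3 -> 'fast'

Decoded: "world fast world fast"


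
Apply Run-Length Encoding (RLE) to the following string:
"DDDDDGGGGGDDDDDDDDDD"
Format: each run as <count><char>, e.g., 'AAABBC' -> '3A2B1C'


Scanning runs left to right:
  i=0: run of 'D' x 5 -> '5D'
  i=5: run of 'G' x 5 -> '5G'
  i=10: run of 'D' x 10 -> '10D'

RLE = 5D5G10D


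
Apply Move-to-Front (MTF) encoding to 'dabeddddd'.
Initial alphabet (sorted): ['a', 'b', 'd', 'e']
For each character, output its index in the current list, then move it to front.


MTF encoding:
'd': index 2 in ['a', 'b', 'd', 'e'] -> ['d', 'a', 'b', 'e']
'a': index 1 in ['d', 'a', 'b', 'e'] -> ['a', 'd', 'b', 'e']
'b': index 2 in ['a', 'd', 'b', 'e'] -> ['b', 'a', 'd', 'e']
'e': index 3 in ['b', 'a', 'd', 'e'] -> ['e', 'b', 'a', 'd']
'd': index 3 in ['e', 'b', 'a', 'd'] -> ['d', 'e', 'b', 'a']
'd': index 0 in ['d', 'e', 'b', 'a'] -> ['d', 'e', 'b', 'a']
'd': index 0 in ['d', 'e', 'b', 'a'] -> ['d', 'e', 'b', 'a']
'd': index 0 in ['d', 'e', 'b', 'a'] -> ['d', 'e', 'b', 'a']
'd': index 0 in ['d', 'e', 'b', 'a'] -> ['d', 'e', 'b', 'a']


Output: [2, 1, 2, 3, 3, 0, 0, 0, 0]


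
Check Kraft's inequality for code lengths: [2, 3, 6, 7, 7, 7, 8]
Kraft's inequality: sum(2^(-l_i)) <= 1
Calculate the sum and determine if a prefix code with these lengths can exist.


Sum = 2^(-2) + 2^(-3) + 2^(-6) + 2^(-7) + 2^(-7) + 2^(-7) + 2^(-8)
    = 0.25 + 0.125 + 0.015625 + 0.0078125 + 0.0078125 + 0.0078125 + 0.00390625
    = 107/256 = 0.41796875
Since 0.41796875 <= 1, Kraft's inequality IS satisfied.
A prefix code with these lengths CAN exist.

Kraft sum = 0.41796875. Satisfied.


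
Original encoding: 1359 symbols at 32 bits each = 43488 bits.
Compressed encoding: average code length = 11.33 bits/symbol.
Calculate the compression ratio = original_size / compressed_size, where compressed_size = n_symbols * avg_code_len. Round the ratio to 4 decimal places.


original_size = n_symbols * orig_bits = 1359 * 32 = 43488 bits
compressed_size = n_symbols * avg_code_len = 1359 * 11.33 = 15397.47 bits
ratio = original_size / compressed_size = 43488 / 15397.47 = 2.8244

Compression ratio = 2.8244


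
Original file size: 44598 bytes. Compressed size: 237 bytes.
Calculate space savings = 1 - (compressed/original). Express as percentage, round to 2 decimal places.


ratio = compressed/original = 237/44598 = 0.005314
savings = 1 - ratio = 1 - 0.005314 = 0.994686
as a percentage: 0.994686 * 100 = 99.47%

Space savings = 1 - 237/44598 = 99.47%


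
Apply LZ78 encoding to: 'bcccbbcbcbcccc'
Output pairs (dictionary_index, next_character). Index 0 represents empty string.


LZ78 encoding steps:
Dictionary: {0: ''}
Step 1: w='' (idx 0), next='b' -> output (0, 'b'), add 'b' as idx 1
Step 2: w='' (idx 0), next='c' -> output (0, 'c'), add 'c' as idx 2
Step 3: w='c' (idx 2), next='c' -> output (2, 'c'), add 'cc' as idx 3
Step 4: w='b' (idx 1), next='b' -> output (1, 'b'), add 'bb' as idx 4
Step 5: w='c' (idx 2), next='b' -> output (2, 'b'), add 'cb' as idx 5
Step 6: w='cb' (idx 5), next='c' -> output (5, 'c'), add 'cbc' as idx 6
Step 7: w='cc' (idx 3), next='c' -> output (3, 'c'), add 'ccc' as idx 7


Encoded: [(0, 'b'), (0, 'c'), (2, 'c'), (1, 'b'), (2, 'b'), (5, 'c'), (3, 'c')]


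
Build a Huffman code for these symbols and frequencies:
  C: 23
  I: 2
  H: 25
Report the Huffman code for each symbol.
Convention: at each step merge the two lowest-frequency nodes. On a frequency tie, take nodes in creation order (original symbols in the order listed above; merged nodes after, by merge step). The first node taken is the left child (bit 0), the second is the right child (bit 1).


Huffman tree construction:
Step 1: Merge I(2) + C(23) = 25
Step 2: Merge H(25) + (I+C)(25) = 50
Read each symbol's code off the tree from the root (left child = 0, right child = 1).

Codes:
  C: 11 (length 2)
  I: 10 (length 2)
  H: 0 (length 1)
Average code length: 75/50 = 1.5000 bits/symbol


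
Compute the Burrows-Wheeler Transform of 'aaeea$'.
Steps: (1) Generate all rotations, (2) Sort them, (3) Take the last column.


Rotations (sorted):
  0: $aaeea -> last char: a
  1: a$aaee -> last char: e
  2: aaeea$ -> last char: $
  3: aeea$a -> last char: a
  4: ea$aae -> last char: e
  5: eea$aa -> last char: a


BWT = ae$aea


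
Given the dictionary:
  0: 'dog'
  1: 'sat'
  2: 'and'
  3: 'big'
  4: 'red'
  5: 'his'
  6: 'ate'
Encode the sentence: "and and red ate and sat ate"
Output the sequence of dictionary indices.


Look up each word in the dictionary:
  'and' -> 2
  'and' -> 2
  'red' -> 4
  'ate' -> 6
  'and' -> 2
  'sat' -> 1
  'ate' -> 6

Encoded: [2, 2, 4, 6, 2, 1, 6]


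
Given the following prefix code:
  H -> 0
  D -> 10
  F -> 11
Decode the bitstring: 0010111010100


Decoding step by step:
Bits 0 -> H
Bits 0 -> H
Bits 10 -> D
Bits 11 -> F
Bits 10 -> D
Bits 10 -> D
Bits 10 -> D
Bits 0 -> H


Decoded message: HHDFDDDH


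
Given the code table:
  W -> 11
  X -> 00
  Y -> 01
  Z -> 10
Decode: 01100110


Decoding:
01 -> Y
10 -> Z
01 -> Y
10 -> Z


Result: YZYZ


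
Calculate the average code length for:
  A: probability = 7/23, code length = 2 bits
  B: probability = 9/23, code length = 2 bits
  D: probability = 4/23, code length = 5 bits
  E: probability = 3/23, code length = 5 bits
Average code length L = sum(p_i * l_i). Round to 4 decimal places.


Weighted contributions p_i * l_i:
  A: (7/23) * 2 = 14/23
  B: (9/23) * 2 = 18/23
  D: (4/23) * 5 = 20/23
  E: (3/23) * 5 = 15/23
Sum = (14 + 18 + 20 + 15)/23 = 67/23

L = 67/23 = 2.9130 bits/symbol


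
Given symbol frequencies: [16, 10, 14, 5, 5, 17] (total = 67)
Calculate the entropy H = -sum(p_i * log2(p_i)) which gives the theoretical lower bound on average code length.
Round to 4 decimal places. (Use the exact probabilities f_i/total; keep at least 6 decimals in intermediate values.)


Per-symbol terms -p_i * log2(p_i) with p_i = f_i/67:
  p = 16/67 = 0.238806: log2(p) = -2.066089, -p*log2(p) = 0.493394
  p = 10/67 = 0.149254: log2(p) = -2.744161, -p*log2(p) = 0.409576
  p = 14/67 = 0.208955: log2(p) = -2.258734, -p*log2(p) = 0.471974
  p = 5/67 = 0.074627: log2(p) = -3.744161, -p*log2(p) = 0.279415
  p = 5/67 = 0.074627: log2(p) = -3.744161, -p*log2(p) = 0.279415
  p = 17/67 = 0.253731: log2(p) = -1.978626, -p*log2(p) = 0.502040
H = 0.493394 + 0.409576 + 0.471974 + 0.279415 + 0.279415 + 0.502040 = 2.435814

H = 2.4358 bits/symbol


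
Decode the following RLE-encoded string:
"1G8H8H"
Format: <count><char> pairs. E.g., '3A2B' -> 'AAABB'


Expanding each <count><char> pair:
  1G -> 'G'
  8H -> 'HHHHHHHH'
  8H -> 'HHHHHHHH'

Decoded = GHHHHHHHHHHHHHHHH


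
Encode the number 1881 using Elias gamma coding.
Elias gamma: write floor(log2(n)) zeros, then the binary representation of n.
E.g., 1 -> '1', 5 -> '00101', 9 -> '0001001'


num_bits = floor(log2(1881)) + 1 = 11
leading_zeros = num_bits - 1 = 10
binary(1881) = 11101011001

Elias gamma(1881) = '0000000000' + '11101011001' = 000000000011101011001 (21 bits)


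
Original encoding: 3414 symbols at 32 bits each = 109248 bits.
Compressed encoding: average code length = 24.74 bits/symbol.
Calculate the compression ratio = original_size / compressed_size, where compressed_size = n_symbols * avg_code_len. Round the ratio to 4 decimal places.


original_size = n_symbols * orig_bits = 3414 * 32 = 109248 bits
compressed_size = n_symbols * avg_code_len = 3414 * 24.74 = 84462.36 bits
ratio = original_size / compressed_size = 109248 / 84462.36 = 1.2935

Compression ratio = 1.2935
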